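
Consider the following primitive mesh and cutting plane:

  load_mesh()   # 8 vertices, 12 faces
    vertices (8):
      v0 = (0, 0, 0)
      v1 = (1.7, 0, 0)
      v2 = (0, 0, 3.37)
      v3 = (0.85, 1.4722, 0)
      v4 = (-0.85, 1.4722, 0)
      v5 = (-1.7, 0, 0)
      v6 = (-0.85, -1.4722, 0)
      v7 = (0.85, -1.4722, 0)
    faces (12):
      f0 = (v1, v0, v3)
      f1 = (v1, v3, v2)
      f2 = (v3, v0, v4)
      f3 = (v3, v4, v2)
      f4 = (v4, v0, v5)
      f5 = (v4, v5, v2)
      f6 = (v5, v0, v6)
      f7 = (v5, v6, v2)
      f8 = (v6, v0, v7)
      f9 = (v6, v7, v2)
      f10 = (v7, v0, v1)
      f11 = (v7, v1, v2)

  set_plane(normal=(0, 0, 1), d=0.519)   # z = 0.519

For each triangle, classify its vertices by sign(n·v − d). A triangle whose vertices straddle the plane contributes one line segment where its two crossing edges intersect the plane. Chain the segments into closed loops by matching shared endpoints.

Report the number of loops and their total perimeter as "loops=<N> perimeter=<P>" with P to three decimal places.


Straddling triangles (6 of 12):
  (v1,v3,v2) [--+] → (0.719095, 1.24547, 0.519)–(1.43819, 0, 0.519)  len=1.4382
  (v3,v4,v2) [--+] → (-0.719095, 1.24547, 0.519)–(0.719095, 1.24547, 0.519)  len=1.4382
  (v4,v5,v2) [--+] → (-1.43819, 0, 0.519)–(-0.719095, 1.24547, 0.519)  len=1.4382
  (v5,v6,v2) [--+] → (-0.719095, -1.24547, 0.519)–(-1.43819, 0, 0.519)  len=1.4382
  (v6,v7,v2) [--+] → (0.719095, -1.24547, 0.519)–(-0.719095, -1.24547, 0.519)  len=1.4382
  (v7,v1,v2) [--+] → (1.43819, 0, 0.519)–(0.719095, -1.24547, 0.519)  len=1.4382

Chained into 1 loop(s):
  loop 1: 6 segments, perimeter = 8.6290
Total perimeter = 8.629

loops=1 perimeter=8.629


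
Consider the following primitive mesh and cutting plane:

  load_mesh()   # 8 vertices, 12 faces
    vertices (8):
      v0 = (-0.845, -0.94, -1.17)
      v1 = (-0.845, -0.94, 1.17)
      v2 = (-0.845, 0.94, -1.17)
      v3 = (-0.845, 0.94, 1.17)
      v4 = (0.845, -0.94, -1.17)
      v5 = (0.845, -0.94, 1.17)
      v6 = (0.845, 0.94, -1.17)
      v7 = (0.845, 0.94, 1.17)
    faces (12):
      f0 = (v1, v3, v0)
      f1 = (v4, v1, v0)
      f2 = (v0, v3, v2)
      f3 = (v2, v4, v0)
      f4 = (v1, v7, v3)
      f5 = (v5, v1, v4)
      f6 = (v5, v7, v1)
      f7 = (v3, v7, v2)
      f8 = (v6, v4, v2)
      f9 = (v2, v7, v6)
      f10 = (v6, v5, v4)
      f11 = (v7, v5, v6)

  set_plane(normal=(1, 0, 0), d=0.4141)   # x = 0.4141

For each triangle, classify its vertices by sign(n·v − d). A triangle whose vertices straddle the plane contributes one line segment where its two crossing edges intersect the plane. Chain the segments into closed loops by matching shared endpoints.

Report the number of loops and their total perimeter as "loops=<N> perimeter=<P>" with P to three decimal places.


loops=1 perimeter=8.440

Straddling triangles (8 of 12):
  (v4,v1,v0) [+--] → (0.4141, -0.94, -0.573369)–(0.4141, -0.94, -1.17)  len=0.5966
  (v2,v4,v0) [-+-] → (0.4141, -0.460656, -1.17)–(0.4141, -0.94, -1.17)  len=0.4793
  (v1,v7,v3) [-+-] → (0.4141, 0.460656, 1.17)–(0.4141, 0.94, 1.17)  len=0.4793
  (v5,v1,v4) [+-+] → (0.4141, -0.94, 1.17)–(0.4141, -0.94, -0.573369)  len=1.7434
  (v5,v7,v1) [++-] → (0.4141, 0.460656, 1.17)–(0.4141, -0.94, 1.17)  len=1.4007
  (v3,v7,v2) [-+-] → (0.4141, 0.94, 1.17)–(0.4141, 0.94, 0.573369)  len=0.5966
  (v6,v4,v2) [++-] → (0.4141, -0.460656, -1.17)–(0.4141, 0.94, -1.17)  len=1.4007
  (v2,v7,v6) [-++] → (0.4141, 0.94, 0.573369)–(0.4141, 0.94, -1.17)  len=1.7434

Chained into 1 loop(s):
  loop 1: 8 segments, perimeter = 8.4400
Total perimeter = 8.440


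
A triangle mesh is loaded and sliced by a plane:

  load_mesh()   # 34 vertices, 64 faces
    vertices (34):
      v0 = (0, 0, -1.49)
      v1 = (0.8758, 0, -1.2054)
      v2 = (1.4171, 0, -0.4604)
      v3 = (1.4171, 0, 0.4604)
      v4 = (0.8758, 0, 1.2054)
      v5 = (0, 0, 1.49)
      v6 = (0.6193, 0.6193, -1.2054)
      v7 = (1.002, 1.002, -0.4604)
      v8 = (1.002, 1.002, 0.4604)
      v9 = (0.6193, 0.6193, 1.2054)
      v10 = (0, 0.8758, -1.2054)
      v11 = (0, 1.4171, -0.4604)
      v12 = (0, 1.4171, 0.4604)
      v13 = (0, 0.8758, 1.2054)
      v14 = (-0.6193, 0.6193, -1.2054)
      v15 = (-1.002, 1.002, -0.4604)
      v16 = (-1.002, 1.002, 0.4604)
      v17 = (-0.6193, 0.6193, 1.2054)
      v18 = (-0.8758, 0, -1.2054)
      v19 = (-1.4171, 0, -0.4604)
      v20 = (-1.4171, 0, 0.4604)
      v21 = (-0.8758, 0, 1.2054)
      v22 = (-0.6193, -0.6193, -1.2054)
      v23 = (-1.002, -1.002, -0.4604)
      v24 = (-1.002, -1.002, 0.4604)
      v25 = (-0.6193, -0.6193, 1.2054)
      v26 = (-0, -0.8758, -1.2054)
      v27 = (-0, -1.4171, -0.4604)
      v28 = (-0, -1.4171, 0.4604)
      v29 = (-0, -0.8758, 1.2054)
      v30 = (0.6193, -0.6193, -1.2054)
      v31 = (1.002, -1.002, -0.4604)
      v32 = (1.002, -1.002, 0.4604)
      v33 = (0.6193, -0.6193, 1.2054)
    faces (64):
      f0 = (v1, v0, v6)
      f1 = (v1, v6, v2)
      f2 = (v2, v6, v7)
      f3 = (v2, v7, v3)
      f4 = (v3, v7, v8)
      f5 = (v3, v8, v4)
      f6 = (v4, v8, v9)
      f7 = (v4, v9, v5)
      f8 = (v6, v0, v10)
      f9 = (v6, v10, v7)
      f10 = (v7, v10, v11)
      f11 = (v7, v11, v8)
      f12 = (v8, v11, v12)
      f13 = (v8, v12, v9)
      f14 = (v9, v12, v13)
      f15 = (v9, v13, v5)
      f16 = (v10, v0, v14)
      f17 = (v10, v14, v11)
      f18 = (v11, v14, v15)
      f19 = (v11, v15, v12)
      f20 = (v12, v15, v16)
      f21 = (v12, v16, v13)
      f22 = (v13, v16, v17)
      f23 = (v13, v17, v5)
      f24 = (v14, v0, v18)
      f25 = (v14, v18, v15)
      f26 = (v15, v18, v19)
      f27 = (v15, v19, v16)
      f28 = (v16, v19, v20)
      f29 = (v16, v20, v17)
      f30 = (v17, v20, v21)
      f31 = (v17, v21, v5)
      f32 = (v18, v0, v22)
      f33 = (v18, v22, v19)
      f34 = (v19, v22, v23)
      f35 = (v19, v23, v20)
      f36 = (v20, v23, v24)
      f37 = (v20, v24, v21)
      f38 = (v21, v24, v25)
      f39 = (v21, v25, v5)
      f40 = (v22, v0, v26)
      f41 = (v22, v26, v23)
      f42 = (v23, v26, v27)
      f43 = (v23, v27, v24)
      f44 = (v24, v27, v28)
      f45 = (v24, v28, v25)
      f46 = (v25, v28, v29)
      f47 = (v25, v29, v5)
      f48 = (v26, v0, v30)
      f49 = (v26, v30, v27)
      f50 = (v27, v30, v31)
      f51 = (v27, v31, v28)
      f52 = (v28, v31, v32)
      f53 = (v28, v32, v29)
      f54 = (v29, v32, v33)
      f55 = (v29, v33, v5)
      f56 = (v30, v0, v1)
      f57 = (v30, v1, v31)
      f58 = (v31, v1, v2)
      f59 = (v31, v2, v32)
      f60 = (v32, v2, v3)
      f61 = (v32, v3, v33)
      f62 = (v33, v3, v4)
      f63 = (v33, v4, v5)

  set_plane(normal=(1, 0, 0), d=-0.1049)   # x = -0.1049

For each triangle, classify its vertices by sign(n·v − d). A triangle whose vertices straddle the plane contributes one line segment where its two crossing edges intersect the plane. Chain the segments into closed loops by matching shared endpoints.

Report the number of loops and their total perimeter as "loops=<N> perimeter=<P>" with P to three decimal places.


loops=1 perimeter=9.008

Straddling triangles (20 of 64):
  (v10,v0,v14) [++-] → (-0.1049, 0.1049, -1.44179)–(-0.1049, 0.832353, -1.2054)  len=0.7649
  (v10,v14,v11) [+-+] → (-0.1049, 0.832353, -1.2054)–(-0.1049, 1.28196, -0.586592)  len=0.7649
  (v11,v14,v15) [+--] → (-0.1049, 1.28196, -0.586592)–(-0.1049, 1.37364, -0.4604)  len=0.1560
  (v11,v15,v12) [+-+] → (-0.1049, 1.37364, -0.4604)–(-0.1049, 1.37364, 0.364001)  len=0.8244
  (v12,v15,v16) [+--] → (-0.1049, 1.37364, 0.364001)–(-0.1049, 1.37364, 0.4604)  len=0.0964
  (v12,v16,v13) [+-+] → (-0.1049, 1.37364, 0.4604)–(-0.1049, 0.889012, 1.12741)  len=0.8245
  (v13,v16,v17) [+--] → (-0.1049, 0.889012, 1.12741)–(-0.1049, 0.832353, 1.2054)  len=0.0964
  (v13,v17,v5) [+-+] → (-0.1049, 0.832353, 1.2054)–(-0.1049, 0.1049, 1.44179)  len=0.7649
  (v14,v0,v18) [-+-] → (-0.1049, 0.1049, -1.44179)–(-0.1049, 0, -1.45591)  len=0.1058
  (v17,v21,v5) [--+] → (-0.1049, 0, 1.45591)–(-0.1049, 0.1049, 1.44179)  len=0.1058
  (v18,v0,v22) [-+-] → (-0.1049, 0, -1.45591)–(-0.1049, -0.1049, -1.44179)  len=0.1058
  (v21,v25,v5) [--+] → (-0.1049, -0.1049, 1.44179)–(-0.1049, 0, 1.45591)  len=0.1058
  (v22,v0,v26) [-++] → (-0.1049, -0.1049, -1.44179)–(-0.1049, -0.832353, -1.2054)  len=0.7649
  (v22,v26,v23) [-+-] → (-0.1049, -0.832353, -1.2054)–(-0.1049, -0.889012, -1.12741)  len=0.0964
  (v23,v26,v27) [-++] → (-0.1049, -0.889012, -1.12741)–(-0.1049, -1.37364, -0.4604)  len=0.8245
  (v23,v27,v24) [-+-] → (-0.1049, -1.37364, -0.4604)–(-0.1049, -1.37364, -0.364001)  len=0.0964
  (v24,v27,v28) [-++] → (-0.1049, -1.37364, -0.364001)–(-0.1049, -1.37364, 0.4604)  len=0.8244
  (v24,v28,v25) [-+-] → (-0.1049, -1.37364, 0.4604)–(-0.1049, -1.28196, 0.586592)  len=0.1560
  (v25,v28,v29) [-++] → (-0.1049, -1.28196, 0.586592)–(-0.1049, -0.832353, 1.2054)  len=0.7649
  (v25,v29,v5) [-++] → (-0.1049, -0.832353, 1.2054)–(-0.1049, -0.1049, 1.44179)  len=0.7649

Chained into 1 loop(s):
  loop 1: 20 segments, perimeter = 9.0081
Total perimeter = 9.008


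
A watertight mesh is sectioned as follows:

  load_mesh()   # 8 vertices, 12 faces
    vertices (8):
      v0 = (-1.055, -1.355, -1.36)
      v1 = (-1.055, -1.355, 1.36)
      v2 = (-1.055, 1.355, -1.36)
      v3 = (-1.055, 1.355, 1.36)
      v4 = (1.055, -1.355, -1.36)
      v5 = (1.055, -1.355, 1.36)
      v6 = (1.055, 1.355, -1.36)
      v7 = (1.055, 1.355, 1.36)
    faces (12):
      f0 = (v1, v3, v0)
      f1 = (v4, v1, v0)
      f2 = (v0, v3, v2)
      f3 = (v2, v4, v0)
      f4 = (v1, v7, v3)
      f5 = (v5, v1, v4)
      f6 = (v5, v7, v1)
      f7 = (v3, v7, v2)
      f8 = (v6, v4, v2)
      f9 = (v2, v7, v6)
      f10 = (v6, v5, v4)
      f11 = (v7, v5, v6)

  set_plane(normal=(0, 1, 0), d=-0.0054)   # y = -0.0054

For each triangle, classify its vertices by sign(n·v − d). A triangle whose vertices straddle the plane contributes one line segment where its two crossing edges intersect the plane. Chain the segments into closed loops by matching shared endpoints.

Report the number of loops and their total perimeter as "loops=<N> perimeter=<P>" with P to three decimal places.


loops=1 perimeter=9.660

Straddling triangles (8 of 12):
  (v1,v3,v0) [-+-] → (-1.055, -0.0054, 1.36)–(-1.055, -0.0054, -0.00541993)  len=1.3654
  (v0,v3,v2) [-++] → (-1.055, -0.0054, -0.00541993)–(-1.055, -0.0054, -1.36)  len=1.3546
  (v2,v4,v0) [+--] → (0.00420443, -0.0054, -1.36)–(-1.055, -0.0054, -1.36)  len=1.0592
  (v1,v7,v3) [-++] → (-0.00420443, -0.0054, 1.36)–(-1.055, -0.0054, 1.36)  len=1.0508
  (v5,v7,v1) [-+-] → (1.055, -0.0054, 1.36)–(-0.00420443, -0.0054, 1.36)  len=1.0592
  (v6,v4,v2) [+-+] → (1.055, -0.0054, -1.36)–(0.00420443, -0.0054, -1.36)  len=1.0508
  (v6,v5,v4) [+--] → (1.055, -0.0054, 0.00541993)–(1.055, -0.0054, -1.36)  len=1.3654
  (v7,v5,v6) [+-+] → (1.055, -0.0054, 1.36)–(1.055, -0.0054, 0.00541993)  len=1.3546

Chained into 1 loop(s):
  loop 1: 8 segments, perimeter = 9.6600
Total perimeter = 9.660


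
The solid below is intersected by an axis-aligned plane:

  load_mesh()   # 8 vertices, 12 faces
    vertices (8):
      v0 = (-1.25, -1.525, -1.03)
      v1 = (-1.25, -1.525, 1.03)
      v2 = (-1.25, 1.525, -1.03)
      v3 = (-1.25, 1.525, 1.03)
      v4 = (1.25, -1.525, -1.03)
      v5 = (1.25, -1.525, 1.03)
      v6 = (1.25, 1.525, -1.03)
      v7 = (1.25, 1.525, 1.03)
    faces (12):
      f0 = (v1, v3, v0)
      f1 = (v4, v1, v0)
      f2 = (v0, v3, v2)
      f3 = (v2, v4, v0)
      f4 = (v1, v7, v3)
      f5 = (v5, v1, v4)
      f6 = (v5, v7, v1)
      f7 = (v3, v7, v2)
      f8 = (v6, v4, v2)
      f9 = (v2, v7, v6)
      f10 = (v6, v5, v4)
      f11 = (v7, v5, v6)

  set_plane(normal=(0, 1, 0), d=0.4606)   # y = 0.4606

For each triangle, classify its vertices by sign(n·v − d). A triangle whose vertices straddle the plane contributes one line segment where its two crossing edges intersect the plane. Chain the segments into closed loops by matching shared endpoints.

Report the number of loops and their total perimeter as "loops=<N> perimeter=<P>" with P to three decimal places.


loops=1 perimeter=9.120

Straddling triangles (8 of 12):
  (v1,v3,v0) [-+-] → (-1.25, 0.4606, 1.03)–(-1.25, 0.4606, 0.311094)  len=0.7189
  (v0,v3,v2) [-++] → (-1.25, 0.4606, 0.311094)–(-1.25, 0.4606, -1.03)  len=1.3411
  (v2,v4,v0) [+--] → (-0.377541, 0.4606, -1.03)–(-1.25, 0.4606, -1.03)  len=0.8725
  (v1,v7,v3) [-++] → (0.377541, 0.4606, 1.03)–(-1.25, 0.4606, 1.03)  len=1.6275
  (v5,v7,v1) [-+-] → (1.25, 0.4606, 1.03)–(0.377541, 0.4606, 1.03)  len=0.8725
  (v6,v4,v2) [+-+] → (1.25, 0.4606, -1.03)–(-0.377541, 0.4606, -1.03)  len=1.6275
  (v6,v5,v4) [+--] → (1.25, 0.4606, -0.311094)–(1.25, 0.4606, -1.03)  len=0.7189
  (v7,v5,v6) [+-+] → (1.25, 0.4606, 1.03)–(1.25, 0.4606, -0.311094)  len=1.3411

Chained into 1 loop(s):
  loop 1: 8 segments, perimeter = 9.1200
Total perimeter = 9.120


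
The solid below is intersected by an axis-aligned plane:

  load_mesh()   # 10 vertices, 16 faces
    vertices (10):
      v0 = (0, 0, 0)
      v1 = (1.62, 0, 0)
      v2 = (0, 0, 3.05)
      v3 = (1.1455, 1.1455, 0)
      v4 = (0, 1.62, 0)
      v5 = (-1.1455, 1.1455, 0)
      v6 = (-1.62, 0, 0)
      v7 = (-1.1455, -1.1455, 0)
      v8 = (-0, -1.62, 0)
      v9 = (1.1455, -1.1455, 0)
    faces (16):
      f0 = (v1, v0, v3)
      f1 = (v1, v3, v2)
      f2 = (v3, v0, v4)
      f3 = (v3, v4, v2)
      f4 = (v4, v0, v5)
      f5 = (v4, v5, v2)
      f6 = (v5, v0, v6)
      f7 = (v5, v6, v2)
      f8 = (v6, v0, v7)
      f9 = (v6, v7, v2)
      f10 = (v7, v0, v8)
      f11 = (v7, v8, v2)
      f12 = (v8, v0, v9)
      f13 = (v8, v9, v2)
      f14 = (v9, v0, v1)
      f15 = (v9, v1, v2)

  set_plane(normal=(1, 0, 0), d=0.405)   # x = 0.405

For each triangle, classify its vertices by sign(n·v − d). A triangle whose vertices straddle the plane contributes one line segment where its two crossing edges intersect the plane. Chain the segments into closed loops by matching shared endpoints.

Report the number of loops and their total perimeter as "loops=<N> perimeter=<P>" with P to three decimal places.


loops=1 perimeter=8.397

Straddling triangles (8 of 16):
  (v1,v0,v3) [+-+] → (0.405, 0, 0)–(0.405, 0.405, 0)  len=0.4050
  (v1,v3,v2) [++-] → (0.405, 0.405, 1.97165)–(0.405, 0, 2.2875)  len=0.5136
  (v3,v0,v4) [+--] → (0.405, 0.405, 0)–(0.405, 1.45224, 0)  len=1.0472
  (v3,v4,v2) [+--] → (0.405, 1.45224, 0)–(0.405, 0.405, 1.97165)  len=2.2325
  (v8,v0,v9) [--+] → (0.405, -0.405, 0)–(0.405, -1.45224, 0)  len=1.0472
  (v8,v9,v2) [-+-] → (0.405, -1.45224, 0)–(0.405, -0.405, 1.97165)  len=2.2325
  (v9,v0,v1) [+-+] → (0.405, -0.405, 0)–(0.405, 0, 0)  len=0.4050
  (v9,v1,v2) [++-] → (0.405, 0, 2.2875)–(0.405, -0.405, 1.97165)  len=0.5136

Chained into 1 loop(s):
  loop 1: 8 segments, perimeter = 8.3967
Total perimeter = 8.397


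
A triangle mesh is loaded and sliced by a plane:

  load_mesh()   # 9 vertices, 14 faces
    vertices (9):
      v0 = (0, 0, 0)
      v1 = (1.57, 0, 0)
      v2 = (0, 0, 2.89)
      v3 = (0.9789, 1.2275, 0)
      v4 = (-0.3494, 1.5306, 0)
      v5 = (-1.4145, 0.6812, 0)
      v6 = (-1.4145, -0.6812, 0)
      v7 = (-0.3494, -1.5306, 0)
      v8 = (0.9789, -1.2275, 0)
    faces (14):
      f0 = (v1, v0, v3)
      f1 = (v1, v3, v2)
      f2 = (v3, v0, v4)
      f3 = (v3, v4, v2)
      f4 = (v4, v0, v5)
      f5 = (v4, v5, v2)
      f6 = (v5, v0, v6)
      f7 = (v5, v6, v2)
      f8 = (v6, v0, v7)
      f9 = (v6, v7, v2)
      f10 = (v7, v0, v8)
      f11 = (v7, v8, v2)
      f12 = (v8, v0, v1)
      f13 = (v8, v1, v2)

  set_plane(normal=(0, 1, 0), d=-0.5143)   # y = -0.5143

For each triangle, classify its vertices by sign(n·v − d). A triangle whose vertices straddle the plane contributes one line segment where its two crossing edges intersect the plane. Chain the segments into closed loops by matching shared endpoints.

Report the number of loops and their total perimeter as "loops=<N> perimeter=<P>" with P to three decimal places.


Straddling triangles (8 of 14):
  (v5,v0,v6) [++-] → (-1.06794, -0.5143, 0)–(-1.4145, -0.5143, 0)  len=0.3466
  (v5,v6,v2) [+-+] → (-1.4145, -0.5143, 0)–(-1.06794, -0.5143, 0.708075)  len=0.7883
  (v6,v0,v7) [-+-] → (-1.06794, -0.5143, 0)–(-0.117403, -0.5143, 0)  len=0.9505
  (v6,v7,v2) [--+] → (-0.117403, -0.5143, 1.91893)–(-1.06794, -0.5143, 0.708075)  len=1.5394
  (v7,v0,v8) [-+-] → (-0.117403, -0.5143, 0)–(0.410141, -0.5143, 0)  len=0.5275
  (v7,v8,v2) [--+] → (0.410141, -0.5143, 1.67914)–(-0.117403, -0.5143, 1.91893)  len=0.5795
  (v8,v0,v1) [-++] → (0.410141, -0.5143, 0)–(1.32234, -0.5143, 0)  len=0.9122
  (v8,v1,v2) [-++] → (1.32234, -0.5143, 0)–(0.410141, -0.5143, 1.67914)  len=1.9109

Chained into 1 loop(s):
  loop 1: 8 segments, perimeter = 7.5550
Total perimeter = 7.555

loops=1 perimeter=7.555


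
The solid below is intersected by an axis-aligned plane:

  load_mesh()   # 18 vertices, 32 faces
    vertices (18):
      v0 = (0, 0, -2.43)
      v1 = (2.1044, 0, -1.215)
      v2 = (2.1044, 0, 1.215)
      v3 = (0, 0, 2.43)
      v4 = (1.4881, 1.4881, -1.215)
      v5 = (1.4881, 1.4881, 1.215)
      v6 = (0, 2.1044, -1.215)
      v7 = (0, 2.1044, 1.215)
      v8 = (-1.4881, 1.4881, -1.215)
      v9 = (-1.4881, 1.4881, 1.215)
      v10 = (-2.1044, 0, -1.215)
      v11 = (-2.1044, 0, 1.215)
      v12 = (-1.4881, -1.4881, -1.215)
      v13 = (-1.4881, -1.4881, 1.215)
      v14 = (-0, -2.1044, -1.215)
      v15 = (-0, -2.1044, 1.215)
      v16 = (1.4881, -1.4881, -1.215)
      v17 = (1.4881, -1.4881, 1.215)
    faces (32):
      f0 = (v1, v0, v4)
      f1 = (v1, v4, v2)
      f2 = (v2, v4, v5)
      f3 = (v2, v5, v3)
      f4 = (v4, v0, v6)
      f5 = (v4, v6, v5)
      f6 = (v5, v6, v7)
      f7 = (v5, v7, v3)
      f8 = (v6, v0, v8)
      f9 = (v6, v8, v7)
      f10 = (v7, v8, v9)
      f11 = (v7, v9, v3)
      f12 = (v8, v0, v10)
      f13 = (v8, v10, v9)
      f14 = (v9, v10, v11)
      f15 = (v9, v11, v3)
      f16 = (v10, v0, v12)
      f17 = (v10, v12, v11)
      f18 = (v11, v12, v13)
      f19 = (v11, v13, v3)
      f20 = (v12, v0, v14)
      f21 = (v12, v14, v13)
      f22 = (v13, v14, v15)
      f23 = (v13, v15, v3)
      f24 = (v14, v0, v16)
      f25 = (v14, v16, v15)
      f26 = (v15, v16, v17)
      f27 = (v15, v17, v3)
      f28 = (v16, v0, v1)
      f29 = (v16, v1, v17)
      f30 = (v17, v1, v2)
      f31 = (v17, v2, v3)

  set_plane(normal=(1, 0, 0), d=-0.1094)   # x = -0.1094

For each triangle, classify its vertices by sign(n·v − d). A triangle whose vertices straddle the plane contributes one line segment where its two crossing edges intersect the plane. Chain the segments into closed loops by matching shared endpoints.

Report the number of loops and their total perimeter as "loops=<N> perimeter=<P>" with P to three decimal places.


Straddling triangles (12 of 32):
  (v6,v0,v8) [++-] → (-0.1094, 0.1094, -2.34068)–(-0.1094, 2.05909, -1.215)  len=2.2513
  (v6,v8,v7) [+-+] → (-0.1094, 2.05909, -1.215)–(-0.1094, 2.05909, 1.03635)  len=2.2514
  (v7,v8,v9) [+--] → (-0.1094, 2.05909, 1.03635)–(-0.1094, 2.05909, 1.215)  len=0.1786
  (v7,v9,v3) [+-+] → (-0.1094, 2.05909, 1.215)–(-0.1094, 0.1094, 2.34068)  len=2.2513
  (v8,v0,v10) [-+-] → (-0.1094, 0.1094, -2.34068)–(-0.1094, 0, -2.36684)  len=0.1125
  (v9,v11,v3) [--+] → (-0.1094, 0, 2.36684)–(-0.1094, 0.1094, 2.34068)  len=0.1125
  (v10,v0,v12) [-+-] → (-0.1094, 0, -2.36684)–(-0.1094, -0.1094, -2.34068)  len=0.1125
  (v11,v13,v3) [--+] → (-0.1094, -0.1094, 2.34068)–(-0.1094, 0, 2.36684)  len=0.1125
  (v12,v0,v14) [-++] → (-0.1094, -0.1094, -2.34068)–(-0.1094, -2.05909, -1.215)  len=2.2513
  (v12,v14,v13) [-+-] → (-0.1094, -2.05909, -1.215)–(-0.1094, -2.05909, -1.03635)  len=0.1786
  (v13,v14,v15) [-++] → (-0.1094, -2.05909, -1.03635)–(-0.1094, -2.05909, 1.215)  len=2.2514
  (v13,v15,v3) [-++] → (-0.1094, -2.05909, 1.215)–(-0.1094, -0.1094, 2.34068)  len=2.2513

Chained into 1 loop(s):
  loop 1: 12 segments, perimeter = 14.3152
Total perimeter = 14.315

loops=1 perimeter=14.315


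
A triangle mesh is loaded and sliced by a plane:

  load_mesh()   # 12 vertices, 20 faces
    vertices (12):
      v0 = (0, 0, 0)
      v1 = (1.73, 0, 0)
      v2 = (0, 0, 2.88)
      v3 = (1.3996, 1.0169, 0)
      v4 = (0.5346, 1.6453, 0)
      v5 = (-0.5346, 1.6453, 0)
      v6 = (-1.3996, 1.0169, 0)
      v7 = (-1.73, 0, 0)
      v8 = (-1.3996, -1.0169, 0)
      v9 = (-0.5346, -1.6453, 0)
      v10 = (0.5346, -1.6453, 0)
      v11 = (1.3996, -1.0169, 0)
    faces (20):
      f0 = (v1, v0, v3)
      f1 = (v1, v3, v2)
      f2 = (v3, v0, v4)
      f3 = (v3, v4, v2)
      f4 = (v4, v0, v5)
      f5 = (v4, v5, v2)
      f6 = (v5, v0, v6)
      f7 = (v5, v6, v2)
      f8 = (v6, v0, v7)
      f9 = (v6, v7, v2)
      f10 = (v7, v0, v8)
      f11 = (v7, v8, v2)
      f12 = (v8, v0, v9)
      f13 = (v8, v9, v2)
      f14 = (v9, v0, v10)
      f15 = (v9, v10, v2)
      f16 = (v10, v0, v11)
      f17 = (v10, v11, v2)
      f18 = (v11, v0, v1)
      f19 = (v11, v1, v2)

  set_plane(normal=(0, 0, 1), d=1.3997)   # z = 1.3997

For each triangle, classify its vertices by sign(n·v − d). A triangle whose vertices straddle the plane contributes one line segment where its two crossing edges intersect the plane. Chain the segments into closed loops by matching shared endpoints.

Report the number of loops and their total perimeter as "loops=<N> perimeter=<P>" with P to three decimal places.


Straddling triangles (10 of 20):
  (v1,v3,v2) [--+] → (0.719385, 0.52268, 1.3997)–(0.889208, 0, 1.3997)  len=0.5496
  (v3,v4,v2) [--+] → (0.274781, 0.845673, 1.3997)–(0.719385, 0.52268, 1.3997)  len=0.5495
  (v4,v5,v2) [--+] → (-0.274781, 0.845673, 1.3997)–(0.274781, 0.845673, 1.3997)  len=0.5496
  (v5,v6,v2) [--+] → (-0.719385, 0.52268, 1.3997)–(-0.274781, 0.845673, 1.3997)  len=0.5495
  (v6,v7,v2) [--+] → (-0.889208, 0, 1.3997)–(-0.719385, 0.52268, 1.3997)  len=0.5496
  (v7,v8,v2) [--+] → (-0.719385, -0.52268, 1.3997)–(-0.889208, 0, 1.3997)  len=0.5496
  (v8,v9,v2) [--+] → (-0.274781, -0.845673, 1.3997)–(-0.719385, -0.52268, 1.3997)  len=0.5495
  (v9,v10,v2) [--+] → (0.274781, -0.845673, 1.3997)–(-0.274781, -0.845673, 1.3997)  len=0.5496
  (v10,v11,v2) [--+] → (0.719385, -0.52268, 1.3997)–(0.274781, -0.845673, 1.3997)  len=0.5495
  (v11,v1,v2) [--+] → (0.889208, 0, 1.3997)–(0.719385, -0.52268, 1.3997)  len=0.5496

Chained into 1 loop(s):
  loop 1: 10 segments, perimeter = 5.4956
Total perimeter = 5.496

loops=1 perimeter=5.496


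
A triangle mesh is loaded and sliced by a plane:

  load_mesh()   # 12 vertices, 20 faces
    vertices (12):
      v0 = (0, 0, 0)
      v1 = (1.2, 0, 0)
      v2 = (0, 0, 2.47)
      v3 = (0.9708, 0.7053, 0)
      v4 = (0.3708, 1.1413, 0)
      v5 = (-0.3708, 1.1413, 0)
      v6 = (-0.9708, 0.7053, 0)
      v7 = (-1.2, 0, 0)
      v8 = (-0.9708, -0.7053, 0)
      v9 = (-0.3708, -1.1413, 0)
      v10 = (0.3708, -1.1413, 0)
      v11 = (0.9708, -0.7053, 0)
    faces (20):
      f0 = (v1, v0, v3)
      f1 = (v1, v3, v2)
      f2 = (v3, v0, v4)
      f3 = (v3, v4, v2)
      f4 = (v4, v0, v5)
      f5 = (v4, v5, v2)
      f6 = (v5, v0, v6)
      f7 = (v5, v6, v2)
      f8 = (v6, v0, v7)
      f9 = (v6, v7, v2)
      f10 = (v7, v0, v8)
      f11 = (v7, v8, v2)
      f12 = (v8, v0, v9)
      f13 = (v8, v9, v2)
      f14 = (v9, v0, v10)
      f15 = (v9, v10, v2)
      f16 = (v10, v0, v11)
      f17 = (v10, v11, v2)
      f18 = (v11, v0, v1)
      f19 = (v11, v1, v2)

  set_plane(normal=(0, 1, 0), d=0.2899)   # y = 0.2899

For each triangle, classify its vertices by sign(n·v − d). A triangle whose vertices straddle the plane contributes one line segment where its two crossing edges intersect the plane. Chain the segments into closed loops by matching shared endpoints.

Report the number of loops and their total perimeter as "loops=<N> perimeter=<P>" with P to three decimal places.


loops=1 perimeter=6.621

Straddling triangles (10 of 20):
  (v1,v0,v3) [--+] → (0.399029, 0.2899, 0)–(1.10579, 0.2899, 0)  len=0.7068
  (v1,v3,v2) [-+-] → (1.10579, 0.2899, 0)–(0.399029, 0.2899, 1.45475)  len=1.6174
  (v3,v0,v4) [+-+] → (0.399029, 0.2899, 0)–(0.0941864, 0.2899, 0)  len=0.3048
  (v3,v4,v2) [++-] → (0.0941864, 0.2899, 1.8426)–(0.399029, 0.2899, 1.45475)  len=0.4933
  (v4,v0,v5) [+-+] → (0.0941864, 0.2899, 0)–(-0.0941864, 0.2899, 0)  len=0.1884
  (v4,v5,v2) [++-] → (-0.0941864, 0.2899, 1.8426)–(0.0941864, 0.2899, 1.8426)  len=0.1884
  (v5,v0,v6) [+-+] → (-0.0941864, 0.2899, 0)–(-0.399029, 0.2899, 0)  len=0.3048
  (v5,v6,v2) [++-] → (-0.399029, 0.2899, 1.45475)–(-0.0941864, 0.2899, 1.8426)  len=0.4933
  (v6,v0,v7) [+--] → (-0.399029, 0.2899, 0)–(-1.10579, 0.2899, 0)  len=0.7068
  (v6,v7,v2) [+--] → (-1.10579, 0.2899, 0)–(-0.399029, 0.2899, 1.45475)  len=1.6174

Chained into 1 loop(s):
  loop 1: 10 segments, perimeter = 6.6213
Total perimeter = 6.621


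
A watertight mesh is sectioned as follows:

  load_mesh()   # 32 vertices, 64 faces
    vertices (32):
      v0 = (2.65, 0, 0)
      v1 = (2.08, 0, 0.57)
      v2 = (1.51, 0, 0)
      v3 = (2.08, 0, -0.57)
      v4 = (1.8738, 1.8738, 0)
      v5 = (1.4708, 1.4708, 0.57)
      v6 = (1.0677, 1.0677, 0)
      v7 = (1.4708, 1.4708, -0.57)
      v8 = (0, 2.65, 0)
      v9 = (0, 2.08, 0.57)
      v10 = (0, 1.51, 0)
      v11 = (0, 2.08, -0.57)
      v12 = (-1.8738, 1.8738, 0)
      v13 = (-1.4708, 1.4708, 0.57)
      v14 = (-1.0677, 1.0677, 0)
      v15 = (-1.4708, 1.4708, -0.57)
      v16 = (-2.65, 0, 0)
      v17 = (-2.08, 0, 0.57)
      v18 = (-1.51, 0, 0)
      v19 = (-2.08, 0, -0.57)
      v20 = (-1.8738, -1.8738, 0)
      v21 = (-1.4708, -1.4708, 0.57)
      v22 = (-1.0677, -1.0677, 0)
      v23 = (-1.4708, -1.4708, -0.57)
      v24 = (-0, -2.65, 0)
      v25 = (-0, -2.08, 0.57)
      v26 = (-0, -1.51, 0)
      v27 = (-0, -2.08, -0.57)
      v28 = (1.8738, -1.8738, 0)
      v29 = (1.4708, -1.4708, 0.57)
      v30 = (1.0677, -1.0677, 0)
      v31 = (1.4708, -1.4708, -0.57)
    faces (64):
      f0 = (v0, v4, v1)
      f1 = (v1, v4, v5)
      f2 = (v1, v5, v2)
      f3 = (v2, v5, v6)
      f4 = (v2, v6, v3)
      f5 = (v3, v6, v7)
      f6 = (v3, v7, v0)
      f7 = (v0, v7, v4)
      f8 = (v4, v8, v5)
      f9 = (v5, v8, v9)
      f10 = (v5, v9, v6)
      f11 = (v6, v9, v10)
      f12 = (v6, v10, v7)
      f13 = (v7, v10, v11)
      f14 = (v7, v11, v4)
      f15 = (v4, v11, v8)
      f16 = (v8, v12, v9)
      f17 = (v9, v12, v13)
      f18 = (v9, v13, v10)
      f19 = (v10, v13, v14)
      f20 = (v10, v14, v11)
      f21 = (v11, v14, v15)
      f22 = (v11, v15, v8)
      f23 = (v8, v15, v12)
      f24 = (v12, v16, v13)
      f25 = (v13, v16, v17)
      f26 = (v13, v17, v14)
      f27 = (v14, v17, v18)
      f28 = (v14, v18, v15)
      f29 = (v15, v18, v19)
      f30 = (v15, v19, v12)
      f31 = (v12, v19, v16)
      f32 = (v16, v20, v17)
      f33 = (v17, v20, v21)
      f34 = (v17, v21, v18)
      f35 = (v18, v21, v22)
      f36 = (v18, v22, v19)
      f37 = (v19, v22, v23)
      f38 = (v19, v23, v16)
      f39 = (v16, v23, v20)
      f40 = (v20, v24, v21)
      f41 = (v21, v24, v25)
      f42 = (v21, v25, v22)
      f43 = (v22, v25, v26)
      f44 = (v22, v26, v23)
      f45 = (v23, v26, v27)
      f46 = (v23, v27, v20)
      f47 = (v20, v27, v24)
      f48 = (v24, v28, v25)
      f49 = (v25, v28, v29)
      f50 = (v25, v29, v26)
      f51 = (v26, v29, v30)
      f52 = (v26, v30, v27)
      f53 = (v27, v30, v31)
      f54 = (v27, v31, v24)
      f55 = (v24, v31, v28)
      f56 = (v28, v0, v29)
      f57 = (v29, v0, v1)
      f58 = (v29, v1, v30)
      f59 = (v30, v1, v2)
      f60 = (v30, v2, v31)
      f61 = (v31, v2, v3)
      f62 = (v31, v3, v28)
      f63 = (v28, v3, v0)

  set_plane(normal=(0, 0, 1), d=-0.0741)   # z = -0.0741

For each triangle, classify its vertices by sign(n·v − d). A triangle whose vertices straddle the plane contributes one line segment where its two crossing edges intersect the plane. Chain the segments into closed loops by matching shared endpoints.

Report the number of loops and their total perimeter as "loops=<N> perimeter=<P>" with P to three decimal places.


loops=2 perimeter=25.471

Straddling triangles (32 of 64):
  (v2,v6,v3) [++-] → (1.1993, 0.928899, -0.0741)–(1.5841, 0, -0.0741)  len=1.0054
  (v3,v6,v7) [-+-] → (1.1993, 0.928899, -0.0741)–(1.1201, 1.1201, -0.0741)  len=0.2070
  (v3,v7,v0) [--+] → (2.4967, 0.191204, -0.0741)–(2.5759, 0, -0.0741)  len=0.2070
  (v0,v7,v4) [+-+] → (2.4967, 0.191204, -0.0741)–(1.82141, 1.82141, -0.0741)  len=1.7645
  (v6,v10,v7) [++-] → (0.191204, 1.5049, -0.0741)–(1.1201, 1.1201, -0.0741)  len=1.0054
  (v7,v10,v11) [-+-] → (0.191204, 1.5049, -0.0741)–(0, 1.5841, -0.0741)  len=0.2070
  (v7,v11,v4) [--+] → (1.63021, 1.90061, -0.0741)–(1.82141, 1.82141, -0.0741)  len=0.2070
  (v4,v11,v8) [+-+] → (1.63021, 1.90061, -0.0741)–(0, 2.5759, -0.0741)  len=1.7645
  (v10,v14,v11) [++-] → (-0.928899, 1.1993, -0.0741)–(0, 1.5841, -0.0741)  len=1.0054
  (v11,v14,v15) [-+-] → (-0.928899, 1.1993, -0.0741)–(-1.1201, 1.1201, -0.0741)  len=0.2070
  (v11,v15,v8) [--+] → (-0.191204, 2.4967, -0.0741)–(0, 2.5759, -0.0741)  len=0.2070
  (v8,v15,v12) [+-+] → (-0.191204, 2.4967, -0.0741)–(-1.82141, 1.82141, -0.0741)  len=1.7645
  (v14,v18,v15) [++-] → (-1.5049, 0.191204, -0.0741)–(-1.1201, 1.1201, -0.0741)  len=1.0054
  (v15,v18,v19) [-+-] → (-1.5049, 0.191204, -0.0741)–(-1.5841, 0, -0.0741)  len=0.2070
  (v15,v19,v12) [--+] → (-1.90061, 1.63021, -0.0741)–(-1.82141, 1.82141, -0.0741)  len=0.2070
  (v12,v19,v16) [+-+] → (-1.90061, 1.63021, -0.0741)–(-2.5759, 0, -0.0741)  len=1.7645
  (v18,v22,v19) [++-] → (-1.1993, -0.928899, -0.0741)–(-1.5841, 0, -0.0741)  len=1.0054
  (v19,v22,v23) [-+-] → (-1.1993, -0.928899, -0.0741)–(-1.1201, -1.1201, -0.0741)  len=0.2070
  (v19,v23,v16) [--+] → (-2.4967, -0.191204, -0.0741)–(-2.5759, 0, -0.0741)  len=0.2070
  (v16,v23,v20) [+-+] → (-2.4967, -0.191204, -0.0741)–(-1.82141, -1.82141, -0.0741)  len=1.7645
  (v22,v26,v23) [++-] → (-0.191204, -1.5049, -0.0741)–(-1.1201, -1.1201, -0.0741)  len=1.0054
  (v23,v26,v27) [-+-] → (-0.191204, -1.5049, -0.0741)–(0, -1.5841, -0.0741)  len=0.2070
  (v23,v27,v20) [--+] → (-1.63021, -1.90061, -0.0741)–(-1.82141, -1.82141, -0.0741)  len=0.2070
  (v20,v27,v24) [+-+] → (-1.63021, -1.90061, -0.0741)–(0, -2.5759, -0.0741)  len=1.7645
  (v26,v30,v27) [++-] → (0.928899, -1.1993, -0.0741)–(0, -1.5841, -0.0741)  len=1.0054
  (v27,v30,v31) [-+-] → (0.928899, -1.1993, -0.0741)–(1.1201, -1.1201, -0.0741)  len=0.2070
  (v27,v31,v24) [--+] → (0.191204, -2.4967, -0.0741)–(0, -2.5759, -0.0741)  len=0.2070
  (v24,v31,v28) [+-+] → (0.191204, -2.4967, -0.0741)–(1.82141, -1.82141, -0.0741)  len=1.7645
  (v30,v2,v31) [++-] → (1.5049, -0.191204, -0.0741)–(1.1201, -1.1201, -0.0741)  len=1.0054
  (v31,v2,v3) [-+-] → (1.5049, -0.191204, -0.0741)–(1.5841, 0, -0.0741)  len=0.2070
  (v31,v3,v28) [--+] → (1.90061, -1.63021, -0.0741)–(1.82141, -1.82141, -0.0741)  len=0.2070
  (v28,v3,v0) [+-+] → (1.90061, -1.63021, -0.0741)–(2.5759, 0, -0.0741)  len=1.7645

Chained into 2 loop(s):
  loop 1: 16 segments, perimeter = 9.6992
  loop 2: 16 segments, perimeter = 15.7720
Total perimeter = 25.471


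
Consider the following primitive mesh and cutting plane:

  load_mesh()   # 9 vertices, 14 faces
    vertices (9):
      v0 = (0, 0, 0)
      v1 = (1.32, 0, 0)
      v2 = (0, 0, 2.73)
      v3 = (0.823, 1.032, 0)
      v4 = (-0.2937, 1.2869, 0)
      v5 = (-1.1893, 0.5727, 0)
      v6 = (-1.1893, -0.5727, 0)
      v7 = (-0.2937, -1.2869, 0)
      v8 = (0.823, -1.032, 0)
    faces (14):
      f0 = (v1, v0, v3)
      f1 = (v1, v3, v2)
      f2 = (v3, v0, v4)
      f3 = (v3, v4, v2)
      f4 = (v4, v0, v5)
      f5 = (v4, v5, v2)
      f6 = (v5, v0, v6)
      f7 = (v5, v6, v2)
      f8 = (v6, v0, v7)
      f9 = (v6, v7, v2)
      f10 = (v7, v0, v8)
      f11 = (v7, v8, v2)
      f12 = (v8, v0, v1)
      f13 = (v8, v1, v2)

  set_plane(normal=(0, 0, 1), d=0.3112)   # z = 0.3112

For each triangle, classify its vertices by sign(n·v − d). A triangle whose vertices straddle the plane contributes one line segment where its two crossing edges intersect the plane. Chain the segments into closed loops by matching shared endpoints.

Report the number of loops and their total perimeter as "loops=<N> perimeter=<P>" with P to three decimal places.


Straddling triangles (7 of 14):
  (v1,v3,v2) [--+] → (0.729184, 0.91436, 0.3112)–(1.16953, 0, 0.3112)  len=1.0149
  (v3,v4,v2) [--+] → (-0.26022, 1.1402, 0.3112)–(0.729184, 0.91436, 0.3112)  len=1.0149
  (v4,v5,v2) [--+] → (-1.05373, 0.507416, 0.3112)–(-0.26022, 1.1402, 0.3112)  len=1.0149
  (v5,v6,v2) [--+] → (-1.05373, -0.507416, 0.3112)–(-1.05373, 0.507416, 0.3112)  len=1.0148
  (v6,v7,v2) [--+] → (-0.26022, -1.1402, 0.3112)–(-1.05373, -0.507416, 0.3112)  len=1.0149
  (v7,v8,v2) [--+] → (0.729184, -0.91436, 0.3112)–(-0.26022, -1.1402, 0.3112)  len=1.0149
  (v8,v1,v2) [--+] → (1.16953, 0, 0.3112)–(0.729184, -0.91436, 0.3112)  len=1.0149

Chained into 1 loop(s):
  loop 1: 7 segments, perimeter = 7.1041
Total perimeter = 7.104

loops=1 perimeter=7.104


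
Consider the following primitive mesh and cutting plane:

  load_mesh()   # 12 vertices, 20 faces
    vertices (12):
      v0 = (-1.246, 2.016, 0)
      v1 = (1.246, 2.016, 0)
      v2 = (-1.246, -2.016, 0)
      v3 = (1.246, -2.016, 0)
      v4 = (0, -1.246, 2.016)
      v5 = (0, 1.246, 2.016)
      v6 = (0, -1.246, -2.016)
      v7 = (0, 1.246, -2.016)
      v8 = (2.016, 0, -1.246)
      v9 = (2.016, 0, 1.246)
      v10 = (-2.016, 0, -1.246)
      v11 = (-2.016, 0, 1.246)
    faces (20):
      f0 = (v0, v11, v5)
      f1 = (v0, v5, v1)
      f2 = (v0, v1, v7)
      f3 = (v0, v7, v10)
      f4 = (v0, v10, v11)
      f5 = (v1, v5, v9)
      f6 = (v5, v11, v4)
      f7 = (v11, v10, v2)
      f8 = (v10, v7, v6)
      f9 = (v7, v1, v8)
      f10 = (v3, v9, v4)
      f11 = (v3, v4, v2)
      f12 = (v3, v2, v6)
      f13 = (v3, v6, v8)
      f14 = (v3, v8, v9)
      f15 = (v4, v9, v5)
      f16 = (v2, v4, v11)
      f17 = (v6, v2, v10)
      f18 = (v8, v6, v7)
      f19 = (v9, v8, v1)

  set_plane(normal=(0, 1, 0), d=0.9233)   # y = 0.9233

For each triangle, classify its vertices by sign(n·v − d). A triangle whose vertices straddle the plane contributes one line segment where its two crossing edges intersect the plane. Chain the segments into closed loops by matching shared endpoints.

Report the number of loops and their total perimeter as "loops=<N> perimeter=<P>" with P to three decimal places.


Straddling triangles (10 of 20):
  (v0,v11,v5) [+-+] → (-1.66335, 0.9233, 0.675349)–(-0.522121, 0.9233, 1.81658)  len=1.6139
  (v0,v7,v10) [++-] → (-0.522121, 0.9233, -1.81658)–(-1.66335, 0.9233, -0.675349)  len=1.6139
  (v0,v10,v11) [+--] → (-1.66335, 0.9233, -0.675349)–(-1.66335, 0.9233, 0.675349)  len=1.3507
  (v1,v5,v9) [++-] → (0.522121, 0.9233, 1.81658)–(1.66335, 0.9233, 0.675349)  len=1.6139
  (v5,v11,v4) [+--] → (-0.522121, 0.9233, 1.81658)–(0, 0.9233, 2.016)  len=0.5589
  (v10,v7,v6) [-+-] → (-0.522121, 0.9233, -1.81658)–(0, 0.9233, -2.016)  len=0.5589
  (v7,v1,v8) [++-] → (1.66335, 0.9233, -0.675349)–(0.522121, 0.9233, -1.81658)  len=1.6139
  (v4,v9,v5) [--+] → (0.522121, 0.9233, 1.81658)–(0, 0.9233, 2.016)  len=0.5589
  (v8,v6,v7) [--+] → (0, 0.9233, -2.016)–(0.522121, 0.9233, -1.81658)  len=0.5589
  (v9,v8,v1) [--+] → (1.66335, 0.9233, -0.675349)–(1.66335, 0.9233, 0.675349)  len=1.3507

Chained into 1 loop(s):
  loop 1: 10 segments, perimeter = 11.3928
Total perimeter = 11.393

loops=1 perimeter=11.393


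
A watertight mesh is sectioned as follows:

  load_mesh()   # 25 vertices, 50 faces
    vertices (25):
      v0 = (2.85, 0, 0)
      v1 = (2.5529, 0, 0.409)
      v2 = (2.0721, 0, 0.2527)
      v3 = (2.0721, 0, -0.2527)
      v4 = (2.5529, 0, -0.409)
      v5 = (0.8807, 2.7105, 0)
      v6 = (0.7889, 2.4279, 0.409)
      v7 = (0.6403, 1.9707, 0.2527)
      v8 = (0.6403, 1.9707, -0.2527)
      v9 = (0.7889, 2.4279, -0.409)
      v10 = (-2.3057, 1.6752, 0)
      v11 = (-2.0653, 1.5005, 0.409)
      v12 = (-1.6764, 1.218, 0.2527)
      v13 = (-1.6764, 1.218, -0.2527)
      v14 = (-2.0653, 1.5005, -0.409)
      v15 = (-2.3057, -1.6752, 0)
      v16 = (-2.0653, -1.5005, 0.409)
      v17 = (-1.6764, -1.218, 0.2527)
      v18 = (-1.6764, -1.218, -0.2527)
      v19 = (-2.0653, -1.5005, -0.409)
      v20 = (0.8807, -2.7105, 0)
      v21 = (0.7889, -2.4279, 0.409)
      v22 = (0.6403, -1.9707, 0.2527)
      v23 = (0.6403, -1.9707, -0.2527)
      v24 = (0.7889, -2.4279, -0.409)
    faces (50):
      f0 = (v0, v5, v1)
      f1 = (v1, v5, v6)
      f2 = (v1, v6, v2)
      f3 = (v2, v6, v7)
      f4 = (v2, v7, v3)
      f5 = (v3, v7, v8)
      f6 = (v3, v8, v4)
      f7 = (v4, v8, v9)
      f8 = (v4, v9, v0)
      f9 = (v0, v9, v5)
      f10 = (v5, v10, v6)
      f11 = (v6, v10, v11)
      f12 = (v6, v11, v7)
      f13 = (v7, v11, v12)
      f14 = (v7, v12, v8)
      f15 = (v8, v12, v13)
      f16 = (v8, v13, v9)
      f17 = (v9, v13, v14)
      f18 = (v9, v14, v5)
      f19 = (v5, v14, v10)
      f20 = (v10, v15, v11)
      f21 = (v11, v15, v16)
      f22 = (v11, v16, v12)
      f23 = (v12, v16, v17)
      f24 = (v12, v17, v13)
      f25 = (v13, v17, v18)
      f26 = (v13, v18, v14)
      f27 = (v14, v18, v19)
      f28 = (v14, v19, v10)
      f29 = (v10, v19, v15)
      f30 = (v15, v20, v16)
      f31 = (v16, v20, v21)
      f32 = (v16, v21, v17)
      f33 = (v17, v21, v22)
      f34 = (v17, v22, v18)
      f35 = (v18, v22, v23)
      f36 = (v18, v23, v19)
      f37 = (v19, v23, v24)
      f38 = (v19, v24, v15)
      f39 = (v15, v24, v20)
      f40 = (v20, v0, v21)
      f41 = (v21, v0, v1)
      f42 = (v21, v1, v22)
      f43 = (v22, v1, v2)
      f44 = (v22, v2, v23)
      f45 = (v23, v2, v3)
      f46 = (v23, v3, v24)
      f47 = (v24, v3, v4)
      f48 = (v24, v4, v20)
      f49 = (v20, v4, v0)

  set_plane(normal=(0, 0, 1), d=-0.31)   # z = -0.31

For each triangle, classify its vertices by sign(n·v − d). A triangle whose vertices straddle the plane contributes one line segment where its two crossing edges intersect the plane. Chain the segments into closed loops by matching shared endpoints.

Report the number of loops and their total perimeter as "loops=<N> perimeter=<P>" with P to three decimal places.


Straddling triangles (20 of 50):
  (v3,v8,v4) [++-] → (1.34146, 1.24824, -0.31)–(2.24836, 0, -0.31)  len=1.5429
  (v4,v8,v9) [-+-] → (1.34146, 1.24824, -0.31)–(0.694777, 2.13831, -0.31)  len=1.1002
  (v4,v9,v0) [--+] → (1.2878, 1.84022, -0.31)–(2.62481, 0, -0.31)  len=2.2746
  (v0,v9,v5) [+-+] → (1.2878, 1.84022, -0.31)–(0.811121, 2.4963, -0.31)  len=0.8110
  (v8,v13,v9) [++-] → (-0.772614, 1.66155, -0.31)–(0.694777, 2.13831, -0.31)  len=1.5429
  (v9,v13,v14) [-+-] → (-0.772614, 1.66155, -0.31)–(-1.81897, 1.32157, -0.31)  len=1.1002
  (v9,v14,v5) [--+] → (-1.35221, 1.79339, -0.31)–(0.811121, 2.4963, -0.31)  len=2.2747
  (v5,v14,v10) [+-+] → (-1.35221, 1.79339, -0.31)–(-2.12349, 1.54279, -0.31)  len=0.8110
  (v13,v18,v14) [++-] → (-1.81897, -0.221391, -0.31)–(-1.81897, 1.32157, -0.31)  len=1.5430
  (v14,v18,v19) [-+-] → (-1.81897, -0.221391, -0.31)–(-1.81897, -1.32157, -0.31)  len=1.1002
  (v14,v19,v10) [--+] → (-2.12349, -0.73181, -0.31)–(-2.12349, 1.54279, -0.31)  len=2.2746
  (v10,v19,v15) [+-+] → (-2.12349, -0.73181, -0.31)–(-2.12349, -1.54279, -0.31)  len=0.8110
  (v18,v23,v19) [++-] → (-0.35158, -1.79832, -0.31)–(-1.81897, -1.32157, -0.31)  len=1.5429
  (v19,v23,v24) [-+-] → (-0.35158, -1.79832, -0.31)–(0.694777, -2.13831, -0.31)  len=1.1002
  (v19,v24,v15) [--+] → (0.0398403, -2.24571, -0.31)–(-2.12349, -1.54279, -0.31)  len=2.2747
  (v15,v24,v20) [+-+] → (0.0398403, -2.24571, -0.31)–(0.811121, -2.4963, -0.31)  len=0.8110
  (v23,v3,v24) [++-] → (1.60168, -0.890075, -0.31)–(0.694777, -2.13831, -0.31)  len=1.5429
  (v24,v3,v4) [-+-] → (1.60168, -0.890075, -0.31)–(2.24836, 0, -0.31)  len=1.1002
  (v24,v4,v20) [--+] → (2.14814, -0.656087, -0.31)–(0.811121, -2.4963, -0.31)  len=2.2746
  (v20,v4,v0) [+-+] → (2.14814, -0.656087, -0.31)–(2.62481, 0, -0.31)  len=0.8110

Chained into 2 loop(s):
  loop 1: 10 segments, perimeter = 13.2156
  loop 2: 10 segments, perimeter = 15.4281
Total perimeter = 28.644

loops=2 perimeter=28.644
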